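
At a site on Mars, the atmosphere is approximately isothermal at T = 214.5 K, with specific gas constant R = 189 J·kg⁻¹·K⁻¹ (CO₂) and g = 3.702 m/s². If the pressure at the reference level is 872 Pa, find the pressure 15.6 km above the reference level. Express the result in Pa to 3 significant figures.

P ≈ 210 Pa

Scale height: H = RT/g = 189 × 214.5 / 3.702 = 10951 m.
Barometric formula: P = P₀ exp(−z/H).
z/H = 15600/10951 = 1.4245; exp(−1.4245) = 0.24063.
P = 872 × 0.24063 = 209.83 Pa.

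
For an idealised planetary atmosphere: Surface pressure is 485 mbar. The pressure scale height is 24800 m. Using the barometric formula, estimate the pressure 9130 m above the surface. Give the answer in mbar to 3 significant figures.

P ≈ 336 mbar

Barometric formula: P = P₀ exp(−z/H).
z/H = 9130.0/24800 = 0.36815; exp(−0.36815) = 0.69201.
P = 485 × 0.69201 = 335.62 mbar.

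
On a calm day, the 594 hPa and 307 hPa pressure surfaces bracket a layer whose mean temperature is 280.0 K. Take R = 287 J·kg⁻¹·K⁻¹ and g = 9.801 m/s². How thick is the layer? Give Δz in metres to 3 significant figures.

Hypsometric equation: Δz = (R T̄/g) ln(P₁/P₂).
R T̄/g = 287 × 280.0 / 9.801 = 8199.2 m.
ln(594/307) = ln(1.9349) = 0.66006.
Δz = 8199.2 × 0.66006 = 5412.0 m.

Δz ≈ 5410 m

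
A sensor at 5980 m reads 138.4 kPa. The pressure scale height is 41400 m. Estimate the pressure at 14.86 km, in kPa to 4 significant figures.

P ≈ 111.7 kPa

Between two levels, P₂ = P₁ exp(−Δz/H) with Δz = z₂ − z₁.
Δz = 14860 − 5980.0 = 8880.0 m; Δz/H = 8880.0/41400 = 0.21449.
P₂ = 138.4 × exp(−0.21449) = 138.4 × 0.80695 = 111.68 kPa.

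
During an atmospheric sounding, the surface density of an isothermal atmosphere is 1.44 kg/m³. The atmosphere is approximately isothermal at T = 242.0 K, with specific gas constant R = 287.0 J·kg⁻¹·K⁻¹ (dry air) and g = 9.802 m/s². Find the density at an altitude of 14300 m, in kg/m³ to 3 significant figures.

ρ ≈ 0.191 kg/m³

Scale height: H = RT/g = 287.0 × 242.0 / 9.802 = 7085.7 m.
In an isothermal atmosphere, density decays like pressure: ρ = ρ₀ exp(−z/H).
z/H = 14300/7085.7 = 2.0181; exp(−2.0181) = 0.13291.
ρ = 1.44 × 0.13291 = 0.19139 kg/m³.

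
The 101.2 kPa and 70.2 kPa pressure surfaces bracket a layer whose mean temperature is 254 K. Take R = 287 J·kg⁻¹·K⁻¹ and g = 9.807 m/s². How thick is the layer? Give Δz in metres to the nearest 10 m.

Hypsometric equation: Δz = (R T̄/g) ln(P₁/P₂).
R T̄/g = 287 × 254 / 9.807 = 7433.3 m.
ln(101.2/70.2) = ln(1.4416) = 0.36575.
Δz = 7433.3 × 0.36575 = 2718.7 m.

Δz ≈ 2720 m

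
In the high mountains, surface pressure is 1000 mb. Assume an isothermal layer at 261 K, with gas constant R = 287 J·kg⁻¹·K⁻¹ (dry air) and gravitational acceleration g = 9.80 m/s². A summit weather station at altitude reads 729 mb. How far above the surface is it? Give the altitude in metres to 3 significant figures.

z ≈ 2420 m

Scale height: H = RT/g = 287 × 261 / 9.80 = 7643.6 m.
Invert the barometric formula: z = H ln(P₀/P).
P₀/P = 1000/729 = 1.3717; ln(1.3717) = 0.31605.
z = 7643.6 × 0.31605 = 2415.8 m.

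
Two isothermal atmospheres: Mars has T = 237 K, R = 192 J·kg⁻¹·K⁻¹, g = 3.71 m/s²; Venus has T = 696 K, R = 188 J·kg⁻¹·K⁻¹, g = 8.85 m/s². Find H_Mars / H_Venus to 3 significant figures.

H_Mars/H_Venus ≈ 0.830

H = RT/g for each body.
H_Mars = 192 × 237 / 3.71 = 12265 m.
H_Venus = 188 × 696 / 8.85 = 14785 m.
H_Mars/H_Venus = 12265/14785 = 0.82956.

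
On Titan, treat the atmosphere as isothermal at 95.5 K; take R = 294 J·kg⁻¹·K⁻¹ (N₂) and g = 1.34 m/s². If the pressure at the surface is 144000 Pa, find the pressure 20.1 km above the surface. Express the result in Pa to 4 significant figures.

P ≈ 55180 Pa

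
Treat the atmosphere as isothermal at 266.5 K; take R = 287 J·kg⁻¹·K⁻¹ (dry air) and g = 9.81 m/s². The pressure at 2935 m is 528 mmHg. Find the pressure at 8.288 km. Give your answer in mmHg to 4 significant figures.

P ≈ 265.7 mmHg

Scale height: H = RT/g = 287 × 266.5 / 9.81 = 7796.7 m.
Between two levels, P₂ = P₁ exp(−Δz/H) with Δz = z₂ − z₁.
Δz = 8288.0 − 2935.0 = 5353.0 m; Δz/H = 5353.0/7796.7 = 0.68657.
P₂ = 528 × exp(−0.68657) = 528 × 0.50330 = 265.74 mmHg.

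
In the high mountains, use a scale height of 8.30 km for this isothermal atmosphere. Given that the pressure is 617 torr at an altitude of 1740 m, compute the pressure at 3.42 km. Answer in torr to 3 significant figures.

P ≈ 504 torr

Between two levels, P₂ = P₁ exp(−Δz/H) with Δz = z₂ − z₁.
Δz = 3420.0 − 1740.0 = 1680.0 m; Δz/H = 1680.0/8300.0 = 0.20241.
P₂ = 617 × exp(−0.20241) = 617 × 0.81676 = 503.94 torr.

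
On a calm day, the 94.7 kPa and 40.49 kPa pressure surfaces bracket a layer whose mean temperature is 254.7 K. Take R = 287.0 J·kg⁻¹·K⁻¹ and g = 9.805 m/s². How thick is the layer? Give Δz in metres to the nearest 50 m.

Δz ≈ 6350 m

Hypsometric equation: Δz = (R T̄/g) ln(P₁/P₂).
R T̄/g = 287.0 × 254.7 / 9.805 = 7455.3 m.
ln(94.7/40.49) = ln(2.3388) = 0.84964.
Δz = 7455.3 × 0.84964 = 6334.3 m.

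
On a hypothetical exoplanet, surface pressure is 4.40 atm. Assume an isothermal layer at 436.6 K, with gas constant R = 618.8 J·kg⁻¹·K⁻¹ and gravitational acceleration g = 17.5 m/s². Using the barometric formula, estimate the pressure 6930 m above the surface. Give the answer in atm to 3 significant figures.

P ≈ 2.81 atm

Scale height: H = RT/g = 618.8 × 436.6 / 17.5 = 15438 m.
Barometric formula: P = P₀ exp(−z/H).
z/H = 6930.0/15438 = 0.44889; exp(−0.44889) = 0.63834.
P = 4.40 × 0.63834 = 2.8087 atm.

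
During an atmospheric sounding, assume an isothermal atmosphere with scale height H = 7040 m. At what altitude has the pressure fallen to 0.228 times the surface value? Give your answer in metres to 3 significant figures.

z ≈ 10400 m

Set P/P₀ = exp(−z/H) = 0.228, so z = −H ln(0.228).
−ln(0.228) = 1.4784; z = 7040.0 × 1.4784 = 10408 m.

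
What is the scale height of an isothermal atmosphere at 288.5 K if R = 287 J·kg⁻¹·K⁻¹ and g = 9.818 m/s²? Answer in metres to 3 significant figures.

H ≈ 8430 m

The scale height of an isothermal atmosphere is H = RT/g.
H = 287 × 288.5 / 9.818 = 82800/9.818 = 8433.5 m.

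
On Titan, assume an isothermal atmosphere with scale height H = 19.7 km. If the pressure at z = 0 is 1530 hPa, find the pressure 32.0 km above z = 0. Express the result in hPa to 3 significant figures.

P ≈ 301 hPa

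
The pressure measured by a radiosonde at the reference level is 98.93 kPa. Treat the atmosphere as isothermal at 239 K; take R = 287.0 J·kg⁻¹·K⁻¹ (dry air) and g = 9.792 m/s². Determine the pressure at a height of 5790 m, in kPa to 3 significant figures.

P ≈ 43.3 kPa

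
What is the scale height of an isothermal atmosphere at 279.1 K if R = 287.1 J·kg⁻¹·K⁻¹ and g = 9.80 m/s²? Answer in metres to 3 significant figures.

H ≈ 8180 m

The scale height of an isothermal atmosphere is H = RT/g.
H = 287.1 × 279.1 / 9.80 = 80130/9.80 = 8176.5 m.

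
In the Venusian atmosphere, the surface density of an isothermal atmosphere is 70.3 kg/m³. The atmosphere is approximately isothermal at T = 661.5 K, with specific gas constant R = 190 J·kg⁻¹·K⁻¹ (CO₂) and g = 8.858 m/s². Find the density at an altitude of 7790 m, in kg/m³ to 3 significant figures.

ρ ≈ 40.6 kg/m³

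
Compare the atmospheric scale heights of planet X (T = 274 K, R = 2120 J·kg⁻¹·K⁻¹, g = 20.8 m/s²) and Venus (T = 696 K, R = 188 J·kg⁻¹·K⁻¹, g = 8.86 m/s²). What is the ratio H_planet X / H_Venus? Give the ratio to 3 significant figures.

H_planet X/H_Venus ≈ 1.89

H = RT/g for each body.
H_planet X = 2120 × 274 / 20.8 = 27927 m.
H_Venus = 188 × 696 / 8.86 = 14768 m.
H_planet X/H_Venus = 27927/14768 = 1.8910.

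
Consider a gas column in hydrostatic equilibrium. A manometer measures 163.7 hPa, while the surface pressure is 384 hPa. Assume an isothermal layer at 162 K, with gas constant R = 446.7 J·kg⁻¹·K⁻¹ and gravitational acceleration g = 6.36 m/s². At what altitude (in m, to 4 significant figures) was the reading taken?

z ≈ 9701 m

Scale height: H = RT/g = 446.7 × 162 / 6.36 = 11378 m.
Invert the barometric formula: z = H ln(P₀/P).
P₀/P = 384/163.7 = 2.3458; ln(2.3458) = 0.85263.
z = 11378 × 0.85263 = 9701.2 m.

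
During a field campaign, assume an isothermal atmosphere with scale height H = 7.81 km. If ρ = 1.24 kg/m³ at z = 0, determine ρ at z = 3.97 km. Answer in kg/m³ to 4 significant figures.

ρ ≈ 0.7459 kg/m³

In an isothermal atmosphere, density decays like pressure: ρ = ρ₀ exp(−z/H).
z/H = 3970.0/7810.0 = 0.50832; exp(−0.50832) = 0.60151.
ρ = 1.24 × 0.60151 = 0.74587 kg/m³.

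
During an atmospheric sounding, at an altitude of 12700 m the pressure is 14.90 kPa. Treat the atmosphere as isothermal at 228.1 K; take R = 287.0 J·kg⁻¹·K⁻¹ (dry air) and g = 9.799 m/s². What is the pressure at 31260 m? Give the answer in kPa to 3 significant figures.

P ≈ 0.926 kPa

Scale height: H = RT/g = 287.0 × 228.1 / 9.799 = 6680.8 m.
Between two levels, P₂ = P₁ exp(−Δz/H) with Δz = z₂ − z₁.
Δz = 31260 − 12700 = 18560 m; Δz/H = 18560/6680.8 = 2.7781.
P₂ = 14.90 × exp(−2.7781) = 14.90 × 0.062156 = 0.92612 kPa.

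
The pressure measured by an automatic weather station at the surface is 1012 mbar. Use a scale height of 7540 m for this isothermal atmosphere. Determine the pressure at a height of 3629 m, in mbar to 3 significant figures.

P ≈ 625 mbar

Barometric formula: P = P₀ exp(−z/H).
z/H = 3629.0/7540.0 = 0.48130; exp(−0.48130) = 0.61798.
P = 1012 × 0.61798 = 625.40 mbar.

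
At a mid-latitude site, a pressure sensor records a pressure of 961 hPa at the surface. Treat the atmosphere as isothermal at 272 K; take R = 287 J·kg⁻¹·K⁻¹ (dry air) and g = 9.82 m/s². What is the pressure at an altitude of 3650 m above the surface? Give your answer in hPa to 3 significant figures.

Scale height: H = RT/g = 287 × 272 / 9.82 = 7949.5 m.
Barometric formula: P = P₀ exp(−z/H).
z/H = 3650.0/7949.5 = 0.45915; exp(−0.45915) = 0.63182.
P = 961 × 0.63182 = 607.18 hPa.

P ≈ 607 hPa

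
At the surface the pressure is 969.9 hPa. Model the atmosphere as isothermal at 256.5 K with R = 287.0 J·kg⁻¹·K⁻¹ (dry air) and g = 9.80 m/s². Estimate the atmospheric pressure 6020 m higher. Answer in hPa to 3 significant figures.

P ≈ 435 hPa

Scale height: H = RT/g = 287.0 × 256.5 / 9.80 = 7511.8 m.
Barometric formula: P = P₀ exp(−z/H).
z/H = 6020.0/7511.8 = 0.80141; exp(−0.80141) = 0.44870.
P = 969.9 × 0.44870 = 435.19 hPa.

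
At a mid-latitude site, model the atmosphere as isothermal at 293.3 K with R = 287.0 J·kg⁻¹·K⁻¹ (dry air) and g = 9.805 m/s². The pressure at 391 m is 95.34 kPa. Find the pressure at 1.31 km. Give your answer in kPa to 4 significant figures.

P ≈ 85.66 kPa

Scale height: H = RT/g = 287.0 × 293.3 / 9.805 = 8585.1 m.
Between two levels, P₂ = P₁ exp(−Δz/H) with Δz = z₂ − z₁.
Δz = 1310.0 − 391.00 = 919.00 m; Δz/H = 919.00/8585.1 = 0.10705.
P₂ = 95.34 × exp(−0.10705) = 95.34 × 0.89848 = 85.661 kPa.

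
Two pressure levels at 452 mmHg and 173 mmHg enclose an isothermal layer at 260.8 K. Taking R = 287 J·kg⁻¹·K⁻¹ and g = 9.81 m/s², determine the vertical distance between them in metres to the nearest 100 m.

Δz ≈ 7300 m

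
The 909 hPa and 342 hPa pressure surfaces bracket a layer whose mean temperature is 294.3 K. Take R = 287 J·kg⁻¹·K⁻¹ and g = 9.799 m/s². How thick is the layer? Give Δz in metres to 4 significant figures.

Δz ≈ 8426 m

Hypsometric equation: Δz = (R T̄/g) ln(P₁/P₂).
R T̄/g = 287 × 294.3 / 9.799 = 8619.7 m.
ln(909/342) = ln(2.6579) = 0.97754.
Δz = 8619.7 × 0.97754 = 8426.1 m.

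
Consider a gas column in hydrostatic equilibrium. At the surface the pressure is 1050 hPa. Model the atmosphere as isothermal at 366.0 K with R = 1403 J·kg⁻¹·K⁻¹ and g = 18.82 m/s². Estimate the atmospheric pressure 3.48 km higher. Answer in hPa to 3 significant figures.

Scale height: H = RT/g = 1403 × 366.0 / 18.82 = 27285 m.
Barometric formula: P = P₀ exp(−z/H).
z/H = 3480.0/27285 = 0.12754; exp(−0.12754) = 0.88026.
P = 1050 × 0.88026 = 924.27 hPa.

P ≈ 924 hPa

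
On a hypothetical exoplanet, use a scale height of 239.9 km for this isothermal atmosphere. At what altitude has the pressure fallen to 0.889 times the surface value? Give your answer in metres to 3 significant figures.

Set P/P₀ = exp(−z/H) = 0.889, so z = −H ln(0.889).
−ln(0.889) = 0.11766; z = 239900 × 0.11766 = 28227 m.

z ≈ 28200 m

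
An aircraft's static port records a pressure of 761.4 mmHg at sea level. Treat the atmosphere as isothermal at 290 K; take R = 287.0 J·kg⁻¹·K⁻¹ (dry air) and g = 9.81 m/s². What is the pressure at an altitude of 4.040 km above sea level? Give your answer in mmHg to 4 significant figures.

P ≈ 472.9 mmHg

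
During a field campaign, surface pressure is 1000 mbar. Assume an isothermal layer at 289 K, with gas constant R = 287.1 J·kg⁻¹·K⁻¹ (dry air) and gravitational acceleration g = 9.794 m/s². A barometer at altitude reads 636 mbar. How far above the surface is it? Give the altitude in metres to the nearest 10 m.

z ≈ 3830 m

Scale height: H = RT/g = 287.1 × 289 / 9.794 = 8471.7 m.
Invert the barometric formula: z = H ln(P₀/P).
P₀/P = 1000/636 = 1.5723; ln(1.5723) = 0.45254.
z = 8471.7 × 0.45254 = 3833.8 m.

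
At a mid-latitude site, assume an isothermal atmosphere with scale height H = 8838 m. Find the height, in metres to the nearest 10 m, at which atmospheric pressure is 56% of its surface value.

Set P/P₀ = exp(−z/H) = 0.56, so z = −H ln(0.56).
−ln(0.56) = 0.57982; z = 8838.0 × 0.57982 = 5124.4 m.

z ≈ 5120 m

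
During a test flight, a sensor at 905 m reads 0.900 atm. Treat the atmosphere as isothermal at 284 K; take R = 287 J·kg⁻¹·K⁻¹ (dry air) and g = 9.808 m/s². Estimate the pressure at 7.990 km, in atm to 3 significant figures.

Scale height: H = RT/g = 287 × 284 / 9.808 = 8310.4 m.
Between two levels, P₂ = P₁ exp(−Δz/H) with Δz = z₂ − z₁.
Δz = 7990.0 − 905.00 = 7085.0 m; Δz/H = 7085.0/8310.4 = 0.85255.
P₂ = 0.900 × exp(−0.85255) = 0.900 × 0.42633 = 0.38370 atm.

P ≈ 0.384 atm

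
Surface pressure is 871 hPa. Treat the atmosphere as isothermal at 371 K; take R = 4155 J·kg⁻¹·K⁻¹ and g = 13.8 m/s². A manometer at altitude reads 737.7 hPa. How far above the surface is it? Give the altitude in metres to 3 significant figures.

z ≈ 18600 m

Scale height: H = RT/g = 4155 × 371 / 13.8 = 111700 m.
Invert the barometric formula: z = H ln(P₀/P).
P₀/P = 871/737.7 = 1.1807; ln(1.1807) = 0.16611.
z = 111700 × 0.16611 = 18554 m.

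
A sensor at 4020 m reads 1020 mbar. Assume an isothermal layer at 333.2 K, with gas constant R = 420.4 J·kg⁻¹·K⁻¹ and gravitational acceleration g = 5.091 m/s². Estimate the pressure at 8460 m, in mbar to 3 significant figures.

P ≈ 868 mbar

Scale height: H = RT/g = 420.4 × 333.2 / 5.091 = 27515 m.
Between two levels, P₂ = P₁ exp(−Δz/H) with Δz = z₂ − z₁.
Δz = 8460.0 − 4020.0 = 4440.0 m; Δz/H = 4440.0/27515 = 0.16137.
P₂ = 1020 × exp(−0.16137) = 1020 × 0.85098 = 868.00 mbar.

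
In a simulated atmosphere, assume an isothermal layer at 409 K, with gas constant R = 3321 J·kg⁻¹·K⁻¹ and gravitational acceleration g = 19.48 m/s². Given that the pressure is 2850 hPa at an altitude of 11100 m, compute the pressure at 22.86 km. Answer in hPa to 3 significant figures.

P ≈ 2410 hPa

Scale height: H = RT/g = 3321 × 409 / 19.48 = 69727 m.
Between two levels, P₂ = P₁ exp(−Δz/H) with Δz = z₂ − z₁.
Δz = 22860 − 11100 = 11760 m; Δz/H = 11760/69727 = 0.16866.
P₂ = 2850 × exp(−0.16866) = 2850 × 0.84480 = 2407.7 hPa.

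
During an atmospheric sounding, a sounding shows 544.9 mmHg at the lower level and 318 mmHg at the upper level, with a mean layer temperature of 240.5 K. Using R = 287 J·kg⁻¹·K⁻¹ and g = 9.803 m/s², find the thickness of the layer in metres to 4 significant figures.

Δz ≈ 3792 m

Hypsometric equation: Δz = (R T̄/g) ln(P₁/P₂).
R T̄/g = 287 × 240.5 / 9.803 = 7041.1 m.
ln(544.9/318) = ln(1.7135) = 0.53854.
Δz = 7041.1 × 0.53854 = 3791.9 m.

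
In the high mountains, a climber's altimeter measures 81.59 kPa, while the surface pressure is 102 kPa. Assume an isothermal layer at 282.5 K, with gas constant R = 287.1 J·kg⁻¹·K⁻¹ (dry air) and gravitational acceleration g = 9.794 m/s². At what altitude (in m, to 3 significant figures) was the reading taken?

z ≈ 1850 m

Scale height: H = RT/g = 287.1 × 282.5 / 9.794 = 8281.2 m.
Invert the barometric formula: z = H ln(P₀/P).
P₀/P = 102/81.59 = 1.2502; ln(1.2502) = 0.22330.
z = 8281.2 × 0.22330 = 1849.2 m.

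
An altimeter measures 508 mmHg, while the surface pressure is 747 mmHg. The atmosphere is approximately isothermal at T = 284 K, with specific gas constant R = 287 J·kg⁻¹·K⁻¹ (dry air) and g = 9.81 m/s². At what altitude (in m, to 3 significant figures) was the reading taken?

Scale height: H = RT/g = 287 × 284 / 9.81 = 8308.7 m.
Invert the barometric formula: z = H ln(P₀/P).
P₀/P = 747/508 = 1.4705; ln(1.4705) = 0.38560.
z = 8308.7 × 0.38560 = 3203.8 m.

z ≈ 3200 m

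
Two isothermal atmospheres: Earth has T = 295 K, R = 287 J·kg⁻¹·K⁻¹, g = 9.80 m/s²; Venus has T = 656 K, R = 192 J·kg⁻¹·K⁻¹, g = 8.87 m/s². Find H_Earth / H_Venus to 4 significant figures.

H = RT/g for each body.
H_Earth = 287 × 295 / 9.80 = 8639.3 m.
H_Venus = 192 × 656 / 8.87 = 14200 m.
H_Earth/H_Venus = 8639.3/14200 = 0.60840.

H_Earth/H_Venus ≈ 0.6084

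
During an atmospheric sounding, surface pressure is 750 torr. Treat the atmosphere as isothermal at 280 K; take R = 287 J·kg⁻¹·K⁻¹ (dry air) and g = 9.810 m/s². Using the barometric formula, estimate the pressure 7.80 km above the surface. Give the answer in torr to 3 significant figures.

Scale height: H = RT/g = 287 × 280 / 9.810 = 8191.6 m.
Barometric formula: P = P₀ exp(−z/H).
z/H = 7800.0/8191.6 = 0.95219; exp(−0.95219) = 0.38589.
P = 750 × 0.38589 = 289.42 torr.

P ≈ 289 torr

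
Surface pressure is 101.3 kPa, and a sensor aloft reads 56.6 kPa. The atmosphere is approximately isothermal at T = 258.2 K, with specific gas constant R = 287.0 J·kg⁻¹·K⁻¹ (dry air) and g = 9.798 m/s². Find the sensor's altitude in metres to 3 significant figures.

Scale height: H = RT/g = 287.0 × 258.2 / 9.798 = 7563.1 m.
Invert the barometric formula: z = H ln(P₀/P).
P₀/P = 101.3/56.6 = 1.7898; ln(1.7898) = 0.58210.
z = 7563.1 × 0.58210 = 4402.5 m.

z ≈ 4400 m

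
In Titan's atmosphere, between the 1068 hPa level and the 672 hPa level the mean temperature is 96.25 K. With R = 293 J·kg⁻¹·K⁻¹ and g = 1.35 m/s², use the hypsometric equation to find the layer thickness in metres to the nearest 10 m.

Δz ≈ 9680 m

Hypsometric equation: Δz = (R T̄/g) ln(P₁/P₂).
R T̄/g = 293 × 96.25 / 1.35 = 20890 m.
ln(1068/672) = ln(1.5893) = 0.46329.
Δz = 20890 × 0.46329 = 9678.1 m.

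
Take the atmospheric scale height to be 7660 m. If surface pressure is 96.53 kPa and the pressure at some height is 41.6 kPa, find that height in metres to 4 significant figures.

Invert the barometric formula: z = H ln(P₀/P).
P₀/P = 96.53/41.6 = 2.3204; ln(2.3204) = 0.84174.
z = 7660.0 × 0.84174 = 6447.7 m.

z ≈ 6448 m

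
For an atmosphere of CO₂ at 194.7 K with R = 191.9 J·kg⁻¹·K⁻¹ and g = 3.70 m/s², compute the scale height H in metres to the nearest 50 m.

The scale height of an isothermal atmosphere is H = RT/g.
H = 191.9 × 194.7 / 3.70 = 37363/3.70 = 10098 m.

H ≈ 10100 m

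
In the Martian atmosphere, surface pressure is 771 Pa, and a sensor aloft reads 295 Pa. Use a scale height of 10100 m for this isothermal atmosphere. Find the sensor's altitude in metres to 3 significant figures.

z ≈ 9700 m

Invert the barometric formula: z = H ln(P₀/P).
P₀/P = 771/295 = 2.6136; ln(2.6136) = 0.96073.
z = 10100 × 0.96073 = 9703.4 m.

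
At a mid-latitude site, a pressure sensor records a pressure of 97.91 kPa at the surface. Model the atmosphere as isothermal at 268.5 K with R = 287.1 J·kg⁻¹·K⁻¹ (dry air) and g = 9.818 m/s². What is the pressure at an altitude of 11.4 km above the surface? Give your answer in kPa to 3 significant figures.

Scale height: H = RT/g = 287.1 × 268.5 / 9.818 = 7851.5 m.
Barometric formula: P = P₀ exp(−z/H).
z/H = 11400/7851.5 = 1.4520; exp(−1.4520) = 0.23410.
P = 97.91 × 0.23410 = 22.921 kPa.

P ≈ 22.9 kPa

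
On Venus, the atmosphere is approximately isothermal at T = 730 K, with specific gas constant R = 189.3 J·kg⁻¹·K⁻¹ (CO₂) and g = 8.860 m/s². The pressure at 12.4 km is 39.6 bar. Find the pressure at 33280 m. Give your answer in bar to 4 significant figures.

P ≈ 10.38 bar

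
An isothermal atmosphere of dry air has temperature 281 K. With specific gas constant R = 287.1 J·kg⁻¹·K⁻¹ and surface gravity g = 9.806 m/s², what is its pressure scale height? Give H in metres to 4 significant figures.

H ≈ 8227 m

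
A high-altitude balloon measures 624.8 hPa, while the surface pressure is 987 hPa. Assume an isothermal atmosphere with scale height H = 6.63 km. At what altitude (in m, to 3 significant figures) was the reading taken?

Invert the barometric formula: z = H ln(P₀/P).
P₀/P = 987/624.8 = 1.5797; ln(1.5797) = 0.45723.
z = 6630.0 × 0.45723 = 3031.4 m.

z ≈ 3030 m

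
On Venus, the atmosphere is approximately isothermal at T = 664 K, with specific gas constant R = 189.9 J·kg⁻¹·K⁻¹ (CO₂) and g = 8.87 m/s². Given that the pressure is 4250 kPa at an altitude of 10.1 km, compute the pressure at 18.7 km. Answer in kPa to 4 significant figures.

Scale height: H = RT/g = 189.9 × 664 / 8.87 = 14216 m.
Between two levels, P₂ = P₁ exp(−Δz/H) with Δz = z₂ − z₁.
Δz = 18700 − 10100 = 8600.0 m; Δz/H = 8600.0/14216 = 0.60495.
P₂ = 4250 × exp(−0.60495) = 4250 × 0.54610 = 2320.9 kPa.

P ≈ 2321 kPa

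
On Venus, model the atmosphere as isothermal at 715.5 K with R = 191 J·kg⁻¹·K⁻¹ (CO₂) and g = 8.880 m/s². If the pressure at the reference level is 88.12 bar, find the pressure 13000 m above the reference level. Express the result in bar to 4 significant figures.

P ≈ 37.86 bar

Scale height: H = RT/g = 191 × 715.5 / 8.880 = 15390 m.
Barometric formula: P = P₀ exp(−z/H).
z/H = 13000/15390 = 0.84470; exp(−0.84470) = 0.42969.
P = 88.12 × 0.42969 = 37.864 bar.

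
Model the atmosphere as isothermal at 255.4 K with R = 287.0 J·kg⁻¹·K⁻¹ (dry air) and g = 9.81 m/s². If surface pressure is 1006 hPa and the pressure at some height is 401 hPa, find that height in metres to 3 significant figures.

z ≈ 6870 m

Scale height: H = RT/g = 287.0 × 255.4 / 9.81 = 7471.9 m.
Invert the barometric formula: z = H ln(P₀/P).
P₀/P = 1006/401 = 2.5087; ln(2.5087) = 0.91976.
z = 7471.9 × 0.91976 = 6872.4 m.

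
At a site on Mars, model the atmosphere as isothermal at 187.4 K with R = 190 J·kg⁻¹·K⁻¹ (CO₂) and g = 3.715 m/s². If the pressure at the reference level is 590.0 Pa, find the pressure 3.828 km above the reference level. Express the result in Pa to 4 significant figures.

Scale height: H = RT/g = 190 × 187.4 / 3.715 = 9584.4 m.
Barometric formula: P = P₀ exp(−z/H).
z/H = 3828.0/9584.4 = 0.39940; exp(−0.39940) = 0.67072.
P = 590.0 × 0.67072 = 395.72 Pa.

P ≈ 395.7 Pa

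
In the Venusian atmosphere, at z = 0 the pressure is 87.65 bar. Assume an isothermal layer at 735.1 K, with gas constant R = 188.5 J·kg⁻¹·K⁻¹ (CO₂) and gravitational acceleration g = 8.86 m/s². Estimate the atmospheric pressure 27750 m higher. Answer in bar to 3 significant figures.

Scale height: H = RT/g = 188.5 × 735.1 / 8.86 = 15640 m.
Barometric formula: P = P₀ exp(−z/H).
z/H = 27750/15640 = 1.7743; exp(−1.7743) = 0.16960.
P = 87.65 × 0.16960 = 14.865 bar.

P ≈ 14.9 bar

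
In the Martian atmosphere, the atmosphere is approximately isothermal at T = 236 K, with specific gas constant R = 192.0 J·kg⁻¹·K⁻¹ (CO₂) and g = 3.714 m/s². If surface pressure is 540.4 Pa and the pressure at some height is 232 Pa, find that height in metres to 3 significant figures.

z ≈ 10300 m

Scale height: H = RT/g = 192.0 × 236 / 3.714 = 12200 m.
Invert the barometric formula: z = H ln(P₀/P).
P₀/P = 540.4/232 = 2.3293; ln(2.3293) = 0.84557.
z = 12200 × 0.84557 = 10316 m.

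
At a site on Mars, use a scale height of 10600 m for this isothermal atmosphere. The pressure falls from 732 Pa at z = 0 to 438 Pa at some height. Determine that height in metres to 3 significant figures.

Invert the barometric formula: z = H ln(P₀/P).
P₀/P = 732/438 = 1.6712; ln(1.6712) = 0.51354.
z = 10600 × 0.51354 = 5443.5 m.

z ≈ 5440 m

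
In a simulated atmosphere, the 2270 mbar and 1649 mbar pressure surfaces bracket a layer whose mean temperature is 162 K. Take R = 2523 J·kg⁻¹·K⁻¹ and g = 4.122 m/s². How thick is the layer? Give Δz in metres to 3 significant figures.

Hypsometric equation: Δz = (R T̄/g) ln(P₁/P₂).
R T̄/g = 2523 × 162 / 4.122 = 99157 m.
ln(2270/1649) = ln(1.3766) = 0.31962.
Δz = 99157 × 0.31962 = 31693 m.

Δz ≈ 31700 m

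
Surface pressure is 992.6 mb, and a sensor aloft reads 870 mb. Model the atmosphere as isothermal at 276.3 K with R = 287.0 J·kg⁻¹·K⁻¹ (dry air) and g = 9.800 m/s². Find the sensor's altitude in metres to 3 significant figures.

z ≈ 1070 m

Scale height: H = RT/g = 287.0 × 276.3 / 9.800 = 8091.6 m.
Invert the barometric formula: z = H ln(P₀/P).
P₀/P = 992.6/870 = 1.1409; ln(1.1409) = 0.13182.
z = 8091.6 × 0.13182 = 1066.6 m.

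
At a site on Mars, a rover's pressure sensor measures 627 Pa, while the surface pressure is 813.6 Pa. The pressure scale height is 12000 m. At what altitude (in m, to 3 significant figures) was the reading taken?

Invert the barometric formula: z = H ln(P₀/P).
P₀/P = 813.6/627 = 1.2976; ln(1.2976) = 0.26052.
z = 12000 × 0.26052 = 3126.2 m.

z ≈ 3130 m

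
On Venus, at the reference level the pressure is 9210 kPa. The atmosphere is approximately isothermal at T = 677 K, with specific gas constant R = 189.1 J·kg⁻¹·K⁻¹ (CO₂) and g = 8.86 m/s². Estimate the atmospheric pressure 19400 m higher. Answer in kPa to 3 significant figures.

P ≈ 2410 kPa

Scale height: H = RT/g = 189.1 × 677 / 8.86 = 14449 m.
Barometric formula: P = P₀ exp(−z/H).
z/H = 19400/14449 = 1.3427; exp(−1.3427) = 0.26114.
P = 9210 × 0.26114 = 2405.1 kPa.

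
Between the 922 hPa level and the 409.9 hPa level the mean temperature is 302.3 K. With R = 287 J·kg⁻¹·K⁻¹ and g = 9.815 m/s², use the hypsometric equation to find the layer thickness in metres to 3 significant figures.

Δz ≈ 7170 m

Hypsometric equation: Δz = (R T̄/g) ln(P₁/P₂).
R T̄/g = 287 × 302.3 / 9.815 = 8839.5 m.
ln(922/409.9) = ln(2.2493) = 0.81062.
Δz = 8839.5 × 0.81062 = 7165.5 m.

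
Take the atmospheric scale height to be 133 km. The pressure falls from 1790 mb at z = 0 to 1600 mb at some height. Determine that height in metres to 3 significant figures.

Invert the barometric formula: z = H ln(P₀/P).
P₀/P = 1790/1600 = 1.1187; ln(1.1187) = 0.11217.
z = 133000 × 0.11217 = 14919 m.

z ≈ 14900 m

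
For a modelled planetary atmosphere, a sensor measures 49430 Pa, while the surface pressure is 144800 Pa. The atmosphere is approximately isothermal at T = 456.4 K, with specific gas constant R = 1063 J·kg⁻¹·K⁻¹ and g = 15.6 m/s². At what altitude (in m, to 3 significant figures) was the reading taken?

Scale height: H = RT/g = 1063 × 456.4 / 15.6 = 31100 m.
Invert the barometric formula: z = H ln(P₀/P).
P₀/P = 144800/49430 = 2.9294; ln(2.9294) = 1.0748.
z = 31100 × 1.0748 = 33426 m.

z ≈ 33400 m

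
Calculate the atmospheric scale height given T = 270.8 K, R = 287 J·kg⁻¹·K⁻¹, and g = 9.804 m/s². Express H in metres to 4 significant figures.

The scale height of an isothermal atmosphere is H = RT/g.
H = 287 × 270.8 / 9.804 = 77720/9.804 = 7927.4 m.

H ≈ 7927 m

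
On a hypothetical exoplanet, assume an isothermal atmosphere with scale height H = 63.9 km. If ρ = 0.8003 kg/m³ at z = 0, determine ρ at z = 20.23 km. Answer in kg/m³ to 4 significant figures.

In an isothermal atmosphere, density decays like pressure: ρ = ρ₀ exp(−z/H).
z/H = 20230/63900 = 0.31659; exp(−0.31659) = 0.72863.
ρ = 0.8003 × 0.72863 = 0.58312 kg/m³.

ρ ≈ 0.5831 kg/m³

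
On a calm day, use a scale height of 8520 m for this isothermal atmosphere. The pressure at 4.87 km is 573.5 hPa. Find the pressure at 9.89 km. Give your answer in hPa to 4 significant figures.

P ≈ 318.2 hPa

Between two levels, P₂ = P₁ exp(−Δz/H) with Δz = z₂ − z₁.
Δz = 9890.0 − 4870.0 = 5020.0 m; Δz/H = 5020.0/8520.0 = 0.58920.
P₂ = 573.5 × exp(−0.58920) = 573.5 × 0.55477 = 318.16 hPa.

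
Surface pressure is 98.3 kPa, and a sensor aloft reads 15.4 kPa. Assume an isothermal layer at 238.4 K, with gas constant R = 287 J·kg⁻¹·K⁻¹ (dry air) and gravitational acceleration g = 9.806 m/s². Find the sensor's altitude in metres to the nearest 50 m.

z ≈ 12950 m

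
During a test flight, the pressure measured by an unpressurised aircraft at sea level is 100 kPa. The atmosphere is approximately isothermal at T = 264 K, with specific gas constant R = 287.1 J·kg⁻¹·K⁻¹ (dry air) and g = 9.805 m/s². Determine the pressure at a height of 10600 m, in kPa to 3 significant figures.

Scale height: H = RT/g = 287.1 × 264 / 9.805 = 7730.2 m.
Barometric formula: P = P₀ exp(−z/H).
z/H = 10600/7730.2 = 1.3712; exp(−1.3712) = 0.25380.
P = 100 × 0.25380 = 25.380 kPa.

P ≈ 25.4 kPa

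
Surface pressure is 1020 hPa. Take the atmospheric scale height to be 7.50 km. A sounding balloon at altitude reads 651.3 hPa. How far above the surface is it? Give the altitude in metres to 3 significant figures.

Invert the barometric formula: z = H ln(P₀/P).
P₀/P = 1020/651.3 = 1.5661; ln(1.5661) = 0.44859.
z = 7500.0 × 0.44859 = 3364.4 m.

z ≈ 3360 m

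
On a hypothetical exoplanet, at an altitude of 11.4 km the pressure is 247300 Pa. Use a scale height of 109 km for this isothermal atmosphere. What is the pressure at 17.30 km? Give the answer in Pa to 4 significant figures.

P ≈ 234300 Pa

Between two levels, P₂ = P₁ exp(−Δz/H) with Δz = z₂ − z₁.
Δz = 17300 − 11400 = 5900.0 m; Δz/H = 5900.0/109000 = 0.054128.
P₂ = 247300 × exp(−0.054128) = 247300 × 0.94731 = 234270 Pa.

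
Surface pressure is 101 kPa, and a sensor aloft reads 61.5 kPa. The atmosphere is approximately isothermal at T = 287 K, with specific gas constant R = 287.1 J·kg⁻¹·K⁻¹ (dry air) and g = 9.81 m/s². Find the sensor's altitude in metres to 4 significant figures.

Scale height: H = RT/g = 287.1 × 287 / 9.81 = 8399.4 m.
Invert the barometric formula: z = H ln(P₀/P).
P₀/P = 101/61.5 = 1.6423; ln(1.6423) = 0.49610.
z = 8399.4 × 0.49610 = 4166.9 m.

z ≈ 4167 m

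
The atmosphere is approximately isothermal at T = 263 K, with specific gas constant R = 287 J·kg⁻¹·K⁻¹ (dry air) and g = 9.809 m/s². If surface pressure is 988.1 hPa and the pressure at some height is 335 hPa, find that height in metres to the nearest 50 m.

Scale height: H = RT/g = 287 × 263 / 9.809 = 7695.1 m.
Invert the barometric formula: z = H ln(P₀/P).
P₀/P = 988.1/335 = 2.9496; ln(2.9496) = 1.0817.
z = 7695.1 × 1.0817 = 8323.8 m.

z ≈ 8300 m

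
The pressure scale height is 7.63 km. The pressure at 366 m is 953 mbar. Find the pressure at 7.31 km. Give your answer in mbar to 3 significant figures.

Between two levels, P₂ = P₁ exp(−Δz/H) with Δz = z₂ − z₁.
Δz = 7310.0 − 366.00 = 6944.0 m; Δz/H = 6944.0/7630.0 = 0.91009.
P₂ = 953 × exp(−0.91009) = 953 × 0.40249 = 383.57 mbar.

P ≈ 384 mbar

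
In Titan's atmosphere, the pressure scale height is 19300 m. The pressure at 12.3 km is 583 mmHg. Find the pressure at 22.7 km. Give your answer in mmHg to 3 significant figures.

P ≈ 340 mmHg

Between two levels, P₂ = P₁ exp(−Δz/H) with Δz = z₂ − z₁.
Δz = 22700 − 12300 = 10400 m; Δz/H = 10400/19300 = 0.53886.
P₂ = 583 × exp(−0.53886) = 583 × 0.58341 = 340.13 mmHg.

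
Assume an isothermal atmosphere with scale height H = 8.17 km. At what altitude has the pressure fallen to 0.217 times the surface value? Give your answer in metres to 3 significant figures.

z ≈ 12500 m

Set P/P₀ = exp(−z/H) = 0.217, so z = −H ln(0.217).
−ln(0.217) = 1.5279; z = 8170.0 × 1.5279 = 12483 m.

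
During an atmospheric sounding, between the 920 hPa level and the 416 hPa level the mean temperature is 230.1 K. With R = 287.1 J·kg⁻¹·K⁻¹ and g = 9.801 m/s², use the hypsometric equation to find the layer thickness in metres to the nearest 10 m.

Hypsometric equation: Δz = (R T̄/g) ln(P₁/P₂).
R T̄/g = 287.1 × 230.1 / 9.801 = 6740.3 m.
ln(920/416) = ln(2.2115) = 0.79367.
Δz = 6740.3 × 0.79367 = 5349.6 m.

Δz ≈ 5350 m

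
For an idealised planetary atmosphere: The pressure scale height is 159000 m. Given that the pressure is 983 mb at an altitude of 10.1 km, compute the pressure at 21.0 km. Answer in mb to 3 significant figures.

P ≈ 918 mb

Between two levels, P₂ = P₁ exp(−Δz/H) with Δz = z₂ − z₁.
Δz = 21000 − 10100 = 10900 m; Δz/H = 10900/159000 = 0.068553.
P₂ = 983 × exp(−0.068553) = 983 × 0.93374 = 917.87 mb.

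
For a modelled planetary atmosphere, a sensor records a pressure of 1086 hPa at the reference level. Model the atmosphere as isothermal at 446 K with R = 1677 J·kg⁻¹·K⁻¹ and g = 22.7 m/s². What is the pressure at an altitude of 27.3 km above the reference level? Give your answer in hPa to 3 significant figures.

Scale height: H = RT/g = 1677 × 446 / 22.7 = 32949 m.
Barometric formula: P = P₀ exp(−z/H).
z/H = 27300/32949 = 0.82855; exp(−0.82855) = 0.43668.
P = 1086 × 0.43668 = 474.23 hPa.

P ≈ 474 hPa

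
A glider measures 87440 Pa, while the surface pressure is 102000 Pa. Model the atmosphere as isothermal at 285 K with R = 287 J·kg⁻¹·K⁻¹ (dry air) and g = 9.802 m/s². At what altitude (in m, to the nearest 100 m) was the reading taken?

z ≈ 1300 m

Scale height: H = RT/g = 287 × 285 / 9.802 = 8344.7 m.
Invert the barometric formula: z = H ln(P₀/P).
P₀/P = 102000/87440 = 1.1665; ln(1.1665) = 0.15401.
z = 8344.7 × 0.15401 = 1285.2 m.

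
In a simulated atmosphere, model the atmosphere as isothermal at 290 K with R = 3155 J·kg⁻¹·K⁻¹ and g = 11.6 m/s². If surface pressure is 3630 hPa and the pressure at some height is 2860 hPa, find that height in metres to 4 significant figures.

Scale height: H = RT/g = 3155 × 290 / 11.6 = 78875 m.
Invert the barometric formula: z = H ln(P₀/P).
P₀/P = 3630/2860 = 1.2692; ln(1.2692) = 0.23839.
z = 78875 × 0.23839 = 18803 m.

z ≈ 18800 m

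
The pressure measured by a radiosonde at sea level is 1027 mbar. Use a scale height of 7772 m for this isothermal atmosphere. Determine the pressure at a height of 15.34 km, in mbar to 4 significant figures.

Barometric formula: P = P₀ exp(−z/H).
z/H = 15340/7772.0 = 1.9738; exp(−1.9738) = 0.13893.
P = 1027 × 0.13893 = 142.68 mbar.

P ≈ 142.7 mbar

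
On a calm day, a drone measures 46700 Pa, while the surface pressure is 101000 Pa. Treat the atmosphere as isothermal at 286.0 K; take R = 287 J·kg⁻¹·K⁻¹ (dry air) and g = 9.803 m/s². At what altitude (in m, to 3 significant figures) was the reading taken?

z ≈ 6460 m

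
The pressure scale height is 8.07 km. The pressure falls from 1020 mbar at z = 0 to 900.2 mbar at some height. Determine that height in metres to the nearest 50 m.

z ≈ 1000 m

Invert the barometric formula: z = H ln(P₀/P).
P₀/P = 1020/900.2 = 1.1331; ln(1.1331) = 0.12496.
z = 8070.0 × 0.12496 = 1008.4 m.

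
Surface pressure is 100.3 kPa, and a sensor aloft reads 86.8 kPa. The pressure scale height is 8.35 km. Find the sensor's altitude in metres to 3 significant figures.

z ≈ 1210 m

Invert the barometric formula: z = H ln(P₀/P).
P₀/P = 100.3/86.8 = 1.1555; ln(1.1555) = 0.14453.
z = 8350.0 × 0.14453 = 1206.8 m.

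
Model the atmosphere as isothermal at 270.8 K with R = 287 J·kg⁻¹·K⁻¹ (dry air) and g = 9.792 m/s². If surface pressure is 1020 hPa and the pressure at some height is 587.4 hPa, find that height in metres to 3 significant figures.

Scale height: H = RT/g = 287 × 270.8 / 9.792 = 7937.1 m.
Invert the barometric formula: z = H ln(P₀/P).
P₀/P = 1020/587.4 = 1.7365; ln(1.7365) = 0.55187.
z = 7937.1 × 0.55187 = 4380.2 m.

z ≈ 4380 m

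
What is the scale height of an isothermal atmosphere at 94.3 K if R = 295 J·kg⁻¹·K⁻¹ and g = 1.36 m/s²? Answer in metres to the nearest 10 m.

The scale height of an isothermal atmosphere is H = RT/g.
H = 295 × 94.3 / 1.36 = 27818/1.36 = 20454 m.

H ≈ 20450 m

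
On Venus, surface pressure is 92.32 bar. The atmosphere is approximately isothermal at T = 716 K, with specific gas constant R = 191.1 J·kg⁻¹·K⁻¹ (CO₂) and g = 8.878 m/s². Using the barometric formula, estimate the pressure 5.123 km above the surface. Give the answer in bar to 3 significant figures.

Scale height: H = RT/g = 191.1 × 716 / 8.878 = 15412 m.
Barometric formula: P = P₀ exp(−z/H).
z/H = 5123.0/15412 = 0.33240; exp(−0.33240) = 0.71720.
P = 92.32 × 0.71720 = 66.212 bar.

P ≈ 66.2 bar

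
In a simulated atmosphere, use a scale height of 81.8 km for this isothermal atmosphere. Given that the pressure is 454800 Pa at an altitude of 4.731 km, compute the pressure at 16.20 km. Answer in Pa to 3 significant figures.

Between two levels, P₂ = P₁ exp(−Δz/H) with Δz = z₂ − z₁.
Δz = 16200 − 4731.0 = 11469 m; Δz/H = 11469/81800 = 0.14021.
P₂ = 454800 × exp(−0.14021) = 454800 × 0.86918 = 395300 Pa.

P ≈ 395000 Pa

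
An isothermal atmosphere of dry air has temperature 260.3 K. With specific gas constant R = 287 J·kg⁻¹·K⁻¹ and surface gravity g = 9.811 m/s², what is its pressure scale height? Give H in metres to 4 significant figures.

H ≈ 7615 m

The scale height of an isothermal atmosphere is H = RT/g.
H = 287 × 260.3 / 9.811 = 74706/9.811 = 7614.5 m.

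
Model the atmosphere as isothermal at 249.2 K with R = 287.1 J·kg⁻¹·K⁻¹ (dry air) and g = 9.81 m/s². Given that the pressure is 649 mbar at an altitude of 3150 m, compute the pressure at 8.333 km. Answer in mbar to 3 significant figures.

Scale height: H = RT/g = 287.1 × 249.2 / 9.81 = 7293.1 m.
Between two levels, P₂ = P₁ exp(−Δz/H) with Δz = z₂ − z₁.
Δz = 8333.0 − 3150.0 = 5183.0 m; Δz/H = 5183.0/7293.1 = 0.71067.
P₂ = 649 × exp(−0.71067) = 649 × 0.49131 = 318.86 mbar.

P ≈ 319 mbar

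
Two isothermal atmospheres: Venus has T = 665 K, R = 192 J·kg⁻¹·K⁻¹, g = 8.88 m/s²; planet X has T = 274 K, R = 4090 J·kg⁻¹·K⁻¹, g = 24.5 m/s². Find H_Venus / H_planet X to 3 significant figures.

H_Venus/H_planet X ≈ 0.314

H = RT/g for each body.
H_Venus = 192 × 665 / 8.88 = 14378 m.
H_planet X = 4090 × 274 / 24.5 = 45741 m.
H_Venus/H_planet X = 14378/45741 = 0.31434.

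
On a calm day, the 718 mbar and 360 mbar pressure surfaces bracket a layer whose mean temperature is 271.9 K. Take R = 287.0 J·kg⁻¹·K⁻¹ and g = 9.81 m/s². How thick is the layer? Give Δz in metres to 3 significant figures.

Δz ≈ 5490 m

Hypsometric equation: Δz = (R T̄/g) ln(P₁/P₂).
R T̄/g = 287.0 × 271.9 / 9.81 = 7954.7 m.
ln(718/360) = ln(1.9944) = 0.69034.
Δz = 7954.7 × 0.69034 = 5491.4 m.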